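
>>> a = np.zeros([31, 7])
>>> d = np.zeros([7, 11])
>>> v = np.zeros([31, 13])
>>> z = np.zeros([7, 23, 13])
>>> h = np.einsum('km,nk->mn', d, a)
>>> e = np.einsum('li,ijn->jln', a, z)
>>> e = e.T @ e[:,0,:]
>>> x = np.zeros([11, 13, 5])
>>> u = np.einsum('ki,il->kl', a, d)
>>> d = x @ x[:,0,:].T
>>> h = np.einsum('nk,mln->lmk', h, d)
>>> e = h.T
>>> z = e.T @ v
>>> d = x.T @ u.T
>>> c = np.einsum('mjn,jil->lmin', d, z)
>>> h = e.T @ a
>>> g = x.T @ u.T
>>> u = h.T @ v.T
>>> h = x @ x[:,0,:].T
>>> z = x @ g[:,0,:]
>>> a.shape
(31, 7)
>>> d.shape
(5, 13, 31)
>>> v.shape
(31, 13)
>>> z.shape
(11, 13, 31)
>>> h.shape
(11, 13, 11)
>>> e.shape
(31, 11, 13)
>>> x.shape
(11, 13, 5)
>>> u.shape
(7, 11, 31)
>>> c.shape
(13, 5, 11, 31)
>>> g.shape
(5, 13, 31)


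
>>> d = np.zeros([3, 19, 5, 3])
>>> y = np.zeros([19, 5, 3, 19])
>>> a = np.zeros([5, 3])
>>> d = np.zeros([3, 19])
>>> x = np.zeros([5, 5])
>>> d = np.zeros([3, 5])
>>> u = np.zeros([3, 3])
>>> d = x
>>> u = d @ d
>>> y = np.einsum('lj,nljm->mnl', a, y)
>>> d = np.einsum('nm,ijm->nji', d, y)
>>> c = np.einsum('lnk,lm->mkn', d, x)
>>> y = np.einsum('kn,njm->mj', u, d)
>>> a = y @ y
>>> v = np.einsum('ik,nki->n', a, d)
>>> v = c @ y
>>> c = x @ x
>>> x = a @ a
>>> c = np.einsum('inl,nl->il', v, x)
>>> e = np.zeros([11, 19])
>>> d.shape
(5, 19, 19)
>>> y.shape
(19, 19)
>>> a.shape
(19, 19)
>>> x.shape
(19, 19)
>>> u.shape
(5, 5)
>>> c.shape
(5, 19)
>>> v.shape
(5, 19, 19)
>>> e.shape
(11, 19)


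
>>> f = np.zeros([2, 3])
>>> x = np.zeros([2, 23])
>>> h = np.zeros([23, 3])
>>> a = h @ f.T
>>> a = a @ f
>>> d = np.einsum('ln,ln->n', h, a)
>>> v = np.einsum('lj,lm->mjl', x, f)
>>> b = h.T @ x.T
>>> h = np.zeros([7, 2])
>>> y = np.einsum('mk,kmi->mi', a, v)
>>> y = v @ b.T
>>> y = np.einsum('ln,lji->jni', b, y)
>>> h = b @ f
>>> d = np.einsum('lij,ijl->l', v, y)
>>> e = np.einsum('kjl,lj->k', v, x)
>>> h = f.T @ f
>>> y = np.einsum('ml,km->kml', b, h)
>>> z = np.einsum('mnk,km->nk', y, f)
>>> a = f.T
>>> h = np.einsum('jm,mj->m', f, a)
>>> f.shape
(2, 3)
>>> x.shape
(2, 23)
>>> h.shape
(3,)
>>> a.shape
(3, 2)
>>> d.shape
(3,)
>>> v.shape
(3, 23, 2)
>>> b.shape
(3, 2)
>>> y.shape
(3, 3, 2)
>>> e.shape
(3,)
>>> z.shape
(3, 2)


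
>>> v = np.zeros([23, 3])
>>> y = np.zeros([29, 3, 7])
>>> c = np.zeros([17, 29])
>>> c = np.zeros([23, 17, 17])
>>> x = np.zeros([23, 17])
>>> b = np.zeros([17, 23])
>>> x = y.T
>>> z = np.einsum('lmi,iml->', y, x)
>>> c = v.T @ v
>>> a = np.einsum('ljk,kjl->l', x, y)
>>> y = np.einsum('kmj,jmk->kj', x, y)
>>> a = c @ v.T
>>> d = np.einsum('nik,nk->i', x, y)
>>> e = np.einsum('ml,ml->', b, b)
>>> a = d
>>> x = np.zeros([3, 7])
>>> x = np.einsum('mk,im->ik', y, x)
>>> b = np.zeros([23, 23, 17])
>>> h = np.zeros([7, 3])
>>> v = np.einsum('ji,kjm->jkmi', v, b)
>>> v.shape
(23, 23, 17, 3)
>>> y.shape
(7, 29)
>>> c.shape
(3, 3)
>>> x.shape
(3, 29)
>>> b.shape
(23, 23, 17)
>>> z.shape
()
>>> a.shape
(3,)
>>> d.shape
(3,)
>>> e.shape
()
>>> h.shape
(7, 3)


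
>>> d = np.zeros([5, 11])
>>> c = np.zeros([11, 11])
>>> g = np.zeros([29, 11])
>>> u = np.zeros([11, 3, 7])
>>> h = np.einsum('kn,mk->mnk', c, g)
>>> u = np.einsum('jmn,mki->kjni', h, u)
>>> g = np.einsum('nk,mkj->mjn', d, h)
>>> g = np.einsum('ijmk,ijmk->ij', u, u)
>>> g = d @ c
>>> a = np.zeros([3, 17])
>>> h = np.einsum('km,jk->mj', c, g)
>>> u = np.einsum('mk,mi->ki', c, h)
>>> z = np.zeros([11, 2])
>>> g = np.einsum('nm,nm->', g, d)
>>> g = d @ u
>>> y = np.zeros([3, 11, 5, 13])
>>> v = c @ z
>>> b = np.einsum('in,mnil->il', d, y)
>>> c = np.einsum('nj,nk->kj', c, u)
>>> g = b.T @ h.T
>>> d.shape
(5, 11)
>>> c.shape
(5, 11)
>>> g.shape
(13, 11)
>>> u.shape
(11, 5)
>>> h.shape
(11, 5)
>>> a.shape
(3, 17)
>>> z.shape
(11, 2)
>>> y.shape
(3, 11, 5, 13)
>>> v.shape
(11, 2)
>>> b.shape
(5, 13)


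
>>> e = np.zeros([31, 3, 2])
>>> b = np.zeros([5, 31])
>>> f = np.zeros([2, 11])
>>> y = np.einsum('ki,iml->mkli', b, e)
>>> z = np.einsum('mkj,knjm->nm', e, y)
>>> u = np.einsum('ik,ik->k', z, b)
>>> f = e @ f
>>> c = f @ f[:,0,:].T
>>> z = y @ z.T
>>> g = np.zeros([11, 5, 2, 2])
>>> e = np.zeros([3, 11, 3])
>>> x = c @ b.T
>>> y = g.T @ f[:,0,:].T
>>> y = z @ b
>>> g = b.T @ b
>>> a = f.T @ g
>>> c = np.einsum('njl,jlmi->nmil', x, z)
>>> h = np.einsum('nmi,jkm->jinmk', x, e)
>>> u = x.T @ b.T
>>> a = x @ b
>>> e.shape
(3, 11, 3)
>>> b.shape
(5, 31)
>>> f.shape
(31, 3, 11)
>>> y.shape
(3, 5, 2, 31)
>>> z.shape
(3, 5, 2, 5)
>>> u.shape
(5, 3, 5)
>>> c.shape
(31, 2, 5, 5)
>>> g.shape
(31, 31)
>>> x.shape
(31, 3, 5)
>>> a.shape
(31, 3, 31)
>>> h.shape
(3, 5, 31, 3, 11)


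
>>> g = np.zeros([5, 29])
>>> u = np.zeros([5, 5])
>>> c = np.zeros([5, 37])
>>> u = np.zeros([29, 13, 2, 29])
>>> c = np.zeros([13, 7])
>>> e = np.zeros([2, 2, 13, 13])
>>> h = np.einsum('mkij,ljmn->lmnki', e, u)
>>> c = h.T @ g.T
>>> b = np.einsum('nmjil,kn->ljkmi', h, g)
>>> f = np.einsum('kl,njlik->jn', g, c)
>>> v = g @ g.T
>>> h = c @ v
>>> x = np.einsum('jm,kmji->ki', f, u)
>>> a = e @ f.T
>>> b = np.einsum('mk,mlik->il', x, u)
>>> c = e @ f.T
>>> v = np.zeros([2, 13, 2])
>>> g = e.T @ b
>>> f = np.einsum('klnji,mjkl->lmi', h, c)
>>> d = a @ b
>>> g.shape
(13, 13, 2, 13)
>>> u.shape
(29, 13, 2, 29)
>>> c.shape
(2, 2, 13, 2)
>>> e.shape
(2, 2, 13, 13)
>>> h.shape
(13, 2, 29, 2, 5)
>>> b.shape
(2, 13)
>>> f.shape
(2, 2, 5)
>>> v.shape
(2, 13, 2)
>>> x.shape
(29, 29)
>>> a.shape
(2, 2, 13, 2)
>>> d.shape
(2, 2, 13, 13)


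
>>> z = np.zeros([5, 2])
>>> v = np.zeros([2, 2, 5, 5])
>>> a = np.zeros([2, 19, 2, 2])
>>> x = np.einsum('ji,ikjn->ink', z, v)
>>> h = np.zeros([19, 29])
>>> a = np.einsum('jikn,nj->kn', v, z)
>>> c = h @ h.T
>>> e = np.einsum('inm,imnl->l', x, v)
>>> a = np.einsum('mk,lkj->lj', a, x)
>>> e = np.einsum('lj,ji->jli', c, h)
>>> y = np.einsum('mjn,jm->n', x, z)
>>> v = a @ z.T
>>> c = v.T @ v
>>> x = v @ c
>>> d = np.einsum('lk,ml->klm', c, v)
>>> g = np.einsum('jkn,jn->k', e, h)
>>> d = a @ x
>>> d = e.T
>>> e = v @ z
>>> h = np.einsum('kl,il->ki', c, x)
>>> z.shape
(5, 2)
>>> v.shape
(2, 5)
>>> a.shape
(2, 2)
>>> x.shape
(2, 5)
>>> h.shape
(5, 2)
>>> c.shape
(5, 5)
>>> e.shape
(2, 2)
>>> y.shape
(2,)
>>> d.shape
(29, 19, 19)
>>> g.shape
(19,)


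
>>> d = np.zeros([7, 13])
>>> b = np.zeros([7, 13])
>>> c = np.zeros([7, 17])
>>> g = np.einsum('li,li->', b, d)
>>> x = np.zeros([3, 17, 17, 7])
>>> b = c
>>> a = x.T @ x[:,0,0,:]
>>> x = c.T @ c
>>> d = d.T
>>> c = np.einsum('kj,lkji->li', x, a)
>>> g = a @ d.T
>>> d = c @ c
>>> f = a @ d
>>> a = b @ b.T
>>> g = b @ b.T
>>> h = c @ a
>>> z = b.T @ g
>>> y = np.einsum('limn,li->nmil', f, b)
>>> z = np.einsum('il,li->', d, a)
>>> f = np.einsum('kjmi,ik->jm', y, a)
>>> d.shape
(7, 7)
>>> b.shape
(7, 17)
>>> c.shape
(7, 7)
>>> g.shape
(7, 7)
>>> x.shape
(17, 17)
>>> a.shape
(7, 7)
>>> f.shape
(17, 17)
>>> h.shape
(7, 7)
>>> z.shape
()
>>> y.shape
(7, 17, 17, 7)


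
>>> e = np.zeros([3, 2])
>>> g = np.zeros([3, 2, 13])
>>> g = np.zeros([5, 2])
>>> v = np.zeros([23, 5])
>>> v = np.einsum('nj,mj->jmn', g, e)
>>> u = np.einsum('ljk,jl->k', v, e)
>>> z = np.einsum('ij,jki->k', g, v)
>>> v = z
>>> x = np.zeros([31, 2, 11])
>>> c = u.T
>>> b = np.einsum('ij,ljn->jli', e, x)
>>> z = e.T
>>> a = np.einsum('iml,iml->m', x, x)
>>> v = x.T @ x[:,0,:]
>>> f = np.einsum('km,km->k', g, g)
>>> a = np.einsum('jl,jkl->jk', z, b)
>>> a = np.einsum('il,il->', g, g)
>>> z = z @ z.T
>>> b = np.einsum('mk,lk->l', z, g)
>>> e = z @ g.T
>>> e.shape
(2, 5)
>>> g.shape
(5, 2)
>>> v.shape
(11, 2, 11)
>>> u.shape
(5,)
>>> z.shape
(2, 2)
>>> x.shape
(31, 2, 11)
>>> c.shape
(5,)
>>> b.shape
(5,)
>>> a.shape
()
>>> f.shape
(5,)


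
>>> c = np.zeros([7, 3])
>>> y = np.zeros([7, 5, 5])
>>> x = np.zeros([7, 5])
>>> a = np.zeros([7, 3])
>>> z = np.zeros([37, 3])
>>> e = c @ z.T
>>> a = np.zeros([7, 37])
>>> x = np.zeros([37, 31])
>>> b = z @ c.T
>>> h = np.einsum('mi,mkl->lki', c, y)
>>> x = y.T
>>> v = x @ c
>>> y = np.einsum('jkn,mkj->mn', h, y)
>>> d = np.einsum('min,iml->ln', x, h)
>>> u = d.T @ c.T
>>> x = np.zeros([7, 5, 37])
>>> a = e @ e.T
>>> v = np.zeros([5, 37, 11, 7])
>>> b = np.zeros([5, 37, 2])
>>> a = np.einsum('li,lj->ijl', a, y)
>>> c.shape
(7, 3)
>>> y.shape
(7, 3)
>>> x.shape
(7, 5, 37)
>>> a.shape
(7, 3, 7)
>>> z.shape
(37, 3)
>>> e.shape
(7, 37)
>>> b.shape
(5, 37, 2)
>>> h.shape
(5, 5, 3)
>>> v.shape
(5, 37, 11, 7)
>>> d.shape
(3, 7)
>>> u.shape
(7, 7)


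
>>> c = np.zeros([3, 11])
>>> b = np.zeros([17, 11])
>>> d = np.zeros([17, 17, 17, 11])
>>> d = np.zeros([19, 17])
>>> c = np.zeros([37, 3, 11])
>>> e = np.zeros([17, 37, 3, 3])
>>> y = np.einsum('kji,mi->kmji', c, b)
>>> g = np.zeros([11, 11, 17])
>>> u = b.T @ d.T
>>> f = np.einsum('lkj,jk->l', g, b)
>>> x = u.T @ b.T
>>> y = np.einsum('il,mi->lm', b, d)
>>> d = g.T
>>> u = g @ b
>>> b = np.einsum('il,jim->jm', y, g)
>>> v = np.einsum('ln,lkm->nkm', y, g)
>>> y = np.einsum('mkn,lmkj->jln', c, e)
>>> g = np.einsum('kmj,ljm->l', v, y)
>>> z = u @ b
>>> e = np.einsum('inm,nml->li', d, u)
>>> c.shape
(37, 3, 11)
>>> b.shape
(11, 17)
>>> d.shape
(17, 11, 11)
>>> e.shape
(11, 17)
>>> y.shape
(3, 17, 11)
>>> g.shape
(3,)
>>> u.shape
(11, 11, 11)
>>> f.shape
(11,)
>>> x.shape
(19, 17)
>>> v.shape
(19, 11, 17)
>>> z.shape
(11, 11, 17)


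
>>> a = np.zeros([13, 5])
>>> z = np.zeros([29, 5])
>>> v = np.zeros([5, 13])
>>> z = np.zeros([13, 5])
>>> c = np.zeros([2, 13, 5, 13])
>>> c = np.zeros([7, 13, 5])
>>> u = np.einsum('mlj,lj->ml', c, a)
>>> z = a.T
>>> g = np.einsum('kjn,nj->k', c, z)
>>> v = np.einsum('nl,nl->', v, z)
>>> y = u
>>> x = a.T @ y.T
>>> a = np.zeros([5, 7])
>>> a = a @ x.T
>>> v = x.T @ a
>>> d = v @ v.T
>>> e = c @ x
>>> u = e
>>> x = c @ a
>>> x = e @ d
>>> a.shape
(5, 5)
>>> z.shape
(5, 13)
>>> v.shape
(7, 5)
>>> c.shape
(7, 13, 5)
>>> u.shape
(7, 13, 7)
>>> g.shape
(7,)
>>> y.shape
(7, 13)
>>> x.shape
(7, 13, 7)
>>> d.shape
(7, 7)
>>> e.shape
(7, 13, 7)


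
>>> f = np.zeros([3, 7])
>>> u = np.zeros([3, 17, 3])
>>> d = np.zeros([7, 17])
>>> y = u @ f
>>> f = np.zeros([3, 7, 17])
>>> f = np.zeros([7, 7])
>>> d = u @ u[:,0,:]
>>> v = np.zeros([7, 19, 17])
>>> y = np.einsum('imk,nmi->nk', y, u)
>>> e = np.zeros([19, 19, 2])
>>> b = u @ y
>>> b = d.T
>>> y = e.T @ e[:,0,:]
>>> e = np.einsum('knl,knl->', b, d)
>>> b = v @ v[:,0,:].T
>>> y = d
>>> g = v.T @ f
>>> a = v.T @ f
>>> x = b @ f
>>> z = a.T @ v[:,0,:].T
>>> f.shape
(7, 7)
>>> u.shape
(3, 17, 3)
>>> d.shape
(3, 17, 3)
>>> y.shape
(3, 17, 3)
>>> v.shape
(7, 19, 17)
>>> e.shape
()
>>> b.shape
(7, 19, 7)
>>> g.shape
(17, 19, 7)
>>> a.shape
(17, 19, 7)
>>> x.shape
(7, 19, 7)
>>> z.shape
(7, 19, 7)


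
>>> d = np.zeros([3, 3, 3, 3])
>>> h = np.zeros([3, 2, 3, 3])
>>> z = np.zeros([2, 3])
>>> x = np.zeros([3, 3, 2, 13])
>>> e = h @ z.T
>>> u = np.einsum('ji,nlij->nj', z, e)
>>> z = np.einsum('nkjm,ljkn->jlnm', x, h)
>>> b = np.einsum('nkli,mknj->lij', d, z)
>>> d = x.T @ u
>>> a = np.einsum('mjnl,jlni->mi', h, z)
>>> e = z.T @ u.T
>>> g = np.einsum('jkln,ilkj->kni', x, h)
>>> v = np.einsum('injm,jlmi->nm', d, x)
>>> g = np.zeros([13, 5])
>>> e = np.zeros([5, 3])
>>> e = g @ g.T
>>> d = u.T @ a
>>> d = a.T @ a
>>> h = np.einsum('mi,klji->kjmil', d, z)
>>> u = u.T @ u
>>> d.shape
(13, 13)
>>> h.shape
(2, 3, 13, 13, 3)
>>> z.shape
(2, 3, 3, 13)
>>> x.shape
(3, 3, 2, 13)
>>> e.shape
(13, 13)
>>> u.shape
(2, 2)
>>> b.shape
(3, 3, 13)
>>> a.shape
(3, 13)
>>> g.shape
(13, 5)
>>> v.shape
(2, 2)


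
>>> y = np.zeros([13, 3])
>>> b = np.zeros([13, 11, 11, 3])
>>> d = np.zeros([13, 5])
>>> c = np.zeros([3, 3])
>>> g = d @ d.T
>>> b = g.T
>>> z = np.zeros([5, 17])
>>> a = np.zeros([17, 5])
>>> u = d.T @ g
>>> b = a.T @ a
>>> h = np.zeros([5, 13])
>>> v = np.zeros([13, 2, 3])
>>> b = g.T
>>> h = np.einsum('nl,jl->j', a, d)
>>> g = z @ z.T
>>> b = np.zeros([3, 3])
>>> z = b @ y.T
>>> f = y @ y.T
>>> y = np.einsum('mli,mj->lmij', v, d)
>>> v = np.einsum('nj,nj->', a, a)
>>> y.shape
(2, 13, 3, 5)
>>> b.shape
(3, 3)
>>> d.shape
(13, 5)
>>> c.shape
(3, 3)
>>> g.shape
(5, 5)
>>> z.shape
(3, 13)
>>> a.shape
(17, 5)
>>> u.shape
(5, 13)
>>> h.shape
(13,)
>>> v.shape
()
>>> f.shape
(13, 13)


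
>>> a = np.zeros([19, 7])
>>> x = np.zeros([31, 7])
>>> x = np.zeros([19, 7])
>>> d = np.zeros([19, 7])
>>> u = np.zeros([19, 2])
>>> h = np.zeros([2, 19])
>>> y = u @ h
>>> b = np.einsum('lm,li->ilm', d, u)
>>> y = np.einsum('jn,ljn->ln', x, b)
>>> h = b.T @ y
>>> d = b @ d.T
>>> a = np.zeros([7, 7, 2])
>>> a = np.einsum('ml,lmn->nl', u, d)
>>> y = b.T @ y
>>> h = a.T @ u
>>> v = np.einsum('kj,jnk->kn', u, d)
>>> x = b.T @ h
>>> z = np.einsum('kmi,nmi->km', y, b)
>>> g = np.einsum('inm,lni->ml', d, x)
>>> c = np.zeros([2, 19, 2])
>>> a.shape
(19, 2)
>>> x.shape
(7, 19, 2)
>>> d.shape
(2, 19, 19)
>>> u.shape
(19, 2)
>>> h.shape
(2, 2)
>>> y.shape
(7, 19, 7)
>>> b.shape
(2, 19, 7)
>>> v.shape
(19, 19)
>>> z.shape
(7, 19)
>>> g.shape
(19, 7)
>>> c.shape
(2, 19, 2)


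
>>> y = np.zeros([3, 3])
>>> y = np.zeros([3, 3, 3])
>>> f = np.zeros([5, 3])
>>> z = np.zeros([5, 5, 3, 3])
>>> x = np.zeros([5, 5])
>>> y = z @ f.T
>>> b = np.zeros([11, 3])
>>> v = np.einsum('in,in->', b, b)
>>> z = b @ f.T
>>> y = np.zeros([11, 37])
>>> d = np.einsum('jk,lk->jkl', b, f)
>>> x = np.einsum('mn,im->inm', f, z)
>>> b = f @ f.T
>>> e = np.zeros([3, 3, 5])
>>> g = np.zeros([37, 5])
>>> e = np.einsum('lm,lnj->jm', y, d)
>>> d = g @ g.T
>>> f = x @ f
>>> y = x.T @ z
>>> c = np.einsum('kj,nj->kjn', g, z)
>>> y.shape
(5, 3, 5)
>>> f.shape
(11, 3, 3)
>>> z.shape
(11, 5)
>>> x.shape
(11, 3, 5)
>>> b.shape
(5, 5)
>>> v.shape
()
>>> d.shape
(37, 37)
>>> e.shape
(5, 37)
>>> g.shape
(37, 5)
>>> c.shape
(37, 5, 11)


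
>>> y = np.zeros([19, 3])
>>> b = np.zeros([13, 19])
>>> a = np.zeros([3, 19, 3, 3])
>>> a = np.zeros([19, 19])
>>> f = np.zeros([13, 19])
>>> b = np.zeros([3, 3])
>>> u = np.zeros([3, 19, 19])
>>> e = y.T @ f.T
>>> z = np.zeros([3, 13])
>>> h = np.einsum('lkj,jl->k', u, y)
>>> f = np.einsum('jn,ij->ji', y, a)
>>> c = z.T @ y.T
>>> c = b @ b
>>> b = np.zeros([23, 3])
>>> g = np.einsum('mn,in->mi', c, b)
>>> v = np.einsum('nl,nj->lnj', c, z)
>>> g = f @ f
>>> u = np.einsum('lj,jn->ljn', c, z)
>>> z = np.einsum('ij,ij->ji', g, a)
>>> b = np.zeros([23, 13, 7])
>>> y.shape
(19, 3)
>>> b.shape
(23, 13, 7)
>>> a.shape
(19, 19)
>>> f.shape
(19, 19)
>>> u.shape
(3, 3, 13)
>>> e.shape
(3, 13)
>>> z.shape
(19, 19)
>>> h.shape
(19,)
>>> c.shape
(3, 3)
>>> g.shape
(19, 19)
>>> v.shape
(3, 3, 13)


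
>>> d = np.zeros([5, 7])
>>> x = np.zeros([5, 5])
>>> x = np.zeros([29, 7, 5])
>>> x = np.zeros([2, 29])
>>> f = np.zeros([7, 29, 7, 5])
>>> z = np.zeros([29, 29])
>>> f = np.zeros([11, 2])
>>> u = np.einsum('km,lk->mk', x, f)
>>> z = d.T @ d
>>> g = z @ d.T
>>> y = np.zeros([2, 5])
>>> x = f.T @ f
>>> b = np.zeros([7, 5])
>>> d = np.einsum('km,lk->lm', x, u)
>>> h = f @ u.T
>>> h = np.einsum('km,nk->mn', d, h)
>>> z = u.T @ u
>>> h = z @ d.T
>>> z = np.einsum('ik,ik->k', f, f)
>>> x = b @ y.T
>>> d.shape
(29, 2)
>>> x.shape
(7, 2)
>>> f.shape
(11, 2)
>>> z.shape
(2,)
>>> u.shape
(29, 2)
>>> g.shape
(7, 5)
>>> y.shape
(2, 5)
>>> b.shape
(7, 5)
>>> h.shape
(2, 29)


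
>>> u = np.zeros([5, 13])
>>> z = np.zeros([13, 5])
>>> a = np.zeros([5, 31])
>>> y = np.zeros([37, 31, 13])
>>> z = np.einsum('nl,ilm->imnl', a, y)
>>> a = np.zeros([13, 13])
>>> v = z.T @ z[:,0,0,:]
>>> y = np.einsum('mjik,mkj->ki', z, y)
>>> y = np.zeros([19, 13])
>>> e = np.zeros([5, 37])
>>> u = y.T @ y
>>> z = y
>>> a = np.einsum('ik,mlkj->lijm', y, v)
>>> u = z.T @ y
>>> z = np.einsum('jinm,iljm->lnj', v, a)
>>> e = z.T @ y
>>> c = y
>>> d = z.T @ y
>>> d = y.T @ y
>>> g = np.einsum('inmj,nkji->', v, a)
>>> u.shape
(13, 13)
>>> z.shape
(19, 13, 31)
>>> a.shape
(5, 19, 31, 31)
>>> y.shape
(19, 13)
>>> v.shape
(31, 5, 13, 31)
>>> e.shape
(31, 13, 13)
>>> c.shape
(19, 13)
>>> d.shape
(13, 13)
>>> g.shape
()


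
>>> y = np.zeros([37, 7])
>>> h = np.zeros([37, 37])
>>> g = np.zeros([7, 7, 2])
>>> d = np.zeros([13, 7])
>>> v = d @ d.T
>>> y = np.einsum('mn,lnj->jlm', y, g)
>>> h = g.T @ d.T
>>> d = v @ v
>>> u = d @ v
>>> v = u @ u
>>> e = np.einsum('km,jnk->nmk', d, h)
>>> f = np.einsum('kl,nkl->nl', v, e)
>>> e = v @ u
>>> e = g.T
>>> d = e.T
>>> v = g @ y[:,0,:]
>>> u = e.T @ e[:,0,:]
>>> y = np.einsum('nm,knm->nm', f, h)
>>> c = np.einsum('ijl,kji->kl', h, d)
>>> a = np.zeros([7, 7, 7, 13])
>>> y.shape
(7, 13)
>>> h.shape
(2, 7, 13)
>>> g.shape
(7, 7, 2)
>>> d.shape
(7, 7, 2)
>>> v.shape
(7, 7, 37)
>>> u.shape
(7, 7, 7)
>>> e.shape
(2, 7, 7)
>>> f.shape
(7, 13)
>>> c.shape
(7, 13)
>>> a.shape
(7, 7, 7, 13)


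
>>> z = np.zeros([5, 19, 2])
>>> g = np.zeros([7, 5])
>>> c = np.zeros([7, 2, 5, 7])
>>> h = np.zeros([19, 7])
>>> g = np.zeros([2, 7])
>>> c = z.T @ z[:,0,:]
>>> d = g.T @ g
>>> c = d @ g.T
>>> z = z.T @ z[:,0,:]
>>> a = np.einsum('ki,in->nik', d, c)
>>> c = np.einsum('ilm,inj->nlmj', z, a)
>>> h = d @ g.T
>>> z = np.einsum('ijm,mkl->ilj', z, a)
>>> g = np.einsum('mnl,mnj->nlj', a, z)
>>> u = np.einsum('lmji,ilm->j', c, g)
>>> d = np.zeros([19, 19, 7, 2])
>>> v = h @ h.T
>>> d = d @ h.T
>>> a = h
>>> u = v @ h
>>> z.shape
(2, 7, 19)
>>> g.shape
(7, 7, 19)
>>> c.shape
(7, 19, 2, 7)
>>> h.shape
(7, 2)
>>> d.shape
(19, 19, 7, 7)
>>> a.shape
(7, 2)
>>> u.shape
(7, 2)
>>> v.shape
(7, 7)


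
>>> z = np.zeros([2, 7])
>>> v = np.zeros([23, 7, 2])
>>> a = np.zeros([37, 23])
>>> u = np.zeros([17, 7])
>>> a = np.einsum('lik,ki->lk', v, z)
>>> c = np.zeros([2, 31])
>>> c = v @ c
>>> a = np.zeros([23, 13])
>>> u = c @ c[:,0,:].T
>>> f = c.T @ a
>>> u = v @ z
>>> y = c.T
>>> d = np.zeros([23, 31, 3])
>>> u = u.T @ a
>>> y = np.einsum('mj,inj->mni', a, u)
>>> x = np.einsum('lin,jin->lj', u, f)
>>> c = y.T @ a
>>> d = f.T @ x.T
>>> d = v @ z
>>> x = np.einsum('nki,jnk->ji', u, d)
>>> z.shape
(2, 7)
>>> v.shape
(23, 7, 2)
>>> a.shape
(23, 13)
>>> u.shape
(7, 7, 13)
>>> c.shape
(7, 7, 13)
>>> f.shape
(31, 7, 13)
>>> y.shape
(23, 7, 7)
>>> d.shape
(23, 7, 7)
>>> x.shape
(23, 13)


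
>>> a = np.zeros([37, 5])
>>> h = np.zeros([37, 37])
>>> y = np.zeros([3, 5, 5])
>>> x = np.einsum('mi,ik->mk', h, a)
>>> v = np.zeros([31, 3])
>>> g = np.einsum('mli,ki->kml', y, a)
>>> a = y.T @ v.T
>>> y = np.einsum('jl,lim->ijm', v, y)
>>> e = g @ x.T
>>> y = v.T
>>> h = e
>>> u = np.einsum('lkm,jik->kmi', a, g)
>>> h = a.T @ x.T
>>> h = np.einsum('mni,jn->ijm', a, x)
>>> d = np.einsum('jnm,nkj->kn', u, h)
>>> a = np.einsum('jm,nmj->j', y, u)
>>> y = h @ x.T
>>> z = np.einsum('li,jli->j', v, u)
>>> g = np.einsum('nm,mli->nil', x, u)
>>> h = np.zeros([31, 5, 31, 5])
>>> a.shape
(3,)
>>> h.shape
(31, 5, 31, 5)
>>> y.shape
(31, 37, 37)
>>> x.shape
(37, 5)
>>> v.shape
(31, 3)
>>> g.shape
(37, 3, 31)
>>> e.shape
(37, 3, 37)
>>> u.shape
(5, 31, 3)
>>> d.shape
(37, 31)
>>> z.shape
(5,)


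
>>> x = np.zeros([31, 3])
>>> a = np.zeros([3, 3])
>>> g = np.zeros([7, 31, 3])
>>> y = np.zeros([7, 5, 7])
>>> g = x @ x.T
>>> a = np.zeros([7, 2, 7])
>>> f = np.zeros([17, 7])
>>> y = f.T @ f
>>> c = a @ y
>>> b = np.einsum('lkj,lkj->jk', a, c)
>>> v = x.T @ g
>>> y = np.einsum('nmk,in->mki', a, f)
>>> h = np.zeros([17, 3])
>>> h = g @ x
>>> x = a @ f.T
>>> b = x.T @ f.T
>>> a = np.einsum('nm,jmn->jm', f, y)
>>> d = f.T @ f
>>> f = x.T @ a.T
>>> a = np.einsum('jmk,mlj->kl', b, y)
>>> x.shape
(7, 2, 17)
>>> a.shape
(17, 7)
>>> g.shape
(31, 31)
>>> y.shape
(2, 7, 17)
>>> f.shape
(17, 2, 2)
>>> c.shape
(7, 2, 7)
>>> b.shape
(17, 2, 17)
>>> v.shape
(3, 31)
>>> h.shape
(31, 3)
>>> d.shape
(7, 7)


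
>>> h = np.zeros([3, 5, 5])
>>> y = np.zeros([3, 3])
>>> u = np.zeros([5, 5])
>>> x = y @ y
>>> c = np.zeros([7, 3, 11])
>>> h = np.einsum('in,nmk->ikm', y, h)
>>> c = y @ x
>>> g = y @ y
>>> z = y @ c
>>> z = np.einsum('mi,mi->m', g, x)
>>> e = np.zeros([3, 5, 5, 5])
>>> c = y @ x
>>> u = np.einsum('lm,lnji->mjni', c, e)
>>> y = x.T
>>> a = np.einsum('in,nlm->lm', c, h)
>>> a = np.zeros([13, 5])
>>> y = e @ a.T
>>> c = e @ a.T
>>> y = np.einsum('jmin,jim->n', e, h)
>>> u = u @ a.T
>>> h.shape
(3, 5, 5)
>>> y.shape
(5,)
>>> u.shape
(3, 5, 5, 13)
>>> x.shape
(3, 3)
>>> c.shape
(3, 5, 5, 13)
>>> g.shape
(3, 3)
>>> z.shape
(3,)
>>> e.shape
(3, 5, 5, 5)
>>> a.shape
(13, 5)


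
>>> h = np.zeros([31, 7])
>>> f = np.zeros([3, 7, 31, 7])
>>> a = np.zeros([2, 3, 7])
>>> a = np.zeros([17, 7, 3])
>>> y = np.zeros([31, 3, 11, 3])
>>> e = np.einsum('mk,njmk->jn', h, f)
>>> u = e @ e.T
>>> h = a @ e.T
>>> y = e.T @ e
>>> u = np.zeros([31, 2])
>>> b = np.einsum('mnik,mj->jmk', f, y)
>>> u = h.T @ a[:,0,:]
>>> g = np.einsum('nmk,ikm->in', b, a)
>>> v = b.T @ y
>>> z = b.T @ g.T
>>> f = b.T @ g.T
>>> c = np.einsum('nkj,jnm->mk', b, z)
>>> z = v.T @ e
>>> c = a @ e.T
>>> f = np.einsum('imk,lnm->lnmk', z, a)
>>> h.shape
(17, 7, 7)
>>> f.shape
(17, 7, 3, 3)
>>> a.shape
(17, 7, 3)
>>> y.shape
(3, 3)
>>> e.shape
(7, 3)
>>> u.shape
(7, 7, 3)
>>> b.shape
(3, 3, 7)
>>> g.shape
(17, 3)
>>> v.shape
(7, 3, 3)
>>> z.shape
(3, 3, 3)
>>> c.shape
(17, 7, 7)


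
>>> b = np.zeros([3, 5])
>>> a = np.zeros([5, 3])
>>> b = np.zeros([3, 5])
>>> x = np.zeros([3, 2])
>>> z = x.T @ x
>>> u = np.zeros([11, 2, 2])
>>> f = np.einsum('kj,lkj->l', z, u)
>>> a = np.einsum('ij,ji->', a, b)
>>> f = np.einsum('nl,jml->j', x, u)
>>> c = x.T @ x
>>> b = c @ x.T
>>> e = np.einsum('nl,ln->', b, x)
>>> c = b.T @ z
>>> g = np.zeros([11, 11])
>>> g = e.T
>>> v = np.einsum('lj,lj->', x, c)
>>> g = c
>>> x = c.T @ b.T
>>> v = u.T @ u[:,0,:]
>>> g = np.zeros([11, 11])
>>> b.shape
(2, 3)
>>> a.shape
()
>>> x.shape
(2, 2)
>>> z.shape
(2, 2)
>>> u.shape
(11, 2, 2)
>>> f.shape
(11,)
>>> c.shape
(3, 2)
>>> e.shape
()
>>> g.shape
(11, 11)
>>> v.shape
(2, 2, 2)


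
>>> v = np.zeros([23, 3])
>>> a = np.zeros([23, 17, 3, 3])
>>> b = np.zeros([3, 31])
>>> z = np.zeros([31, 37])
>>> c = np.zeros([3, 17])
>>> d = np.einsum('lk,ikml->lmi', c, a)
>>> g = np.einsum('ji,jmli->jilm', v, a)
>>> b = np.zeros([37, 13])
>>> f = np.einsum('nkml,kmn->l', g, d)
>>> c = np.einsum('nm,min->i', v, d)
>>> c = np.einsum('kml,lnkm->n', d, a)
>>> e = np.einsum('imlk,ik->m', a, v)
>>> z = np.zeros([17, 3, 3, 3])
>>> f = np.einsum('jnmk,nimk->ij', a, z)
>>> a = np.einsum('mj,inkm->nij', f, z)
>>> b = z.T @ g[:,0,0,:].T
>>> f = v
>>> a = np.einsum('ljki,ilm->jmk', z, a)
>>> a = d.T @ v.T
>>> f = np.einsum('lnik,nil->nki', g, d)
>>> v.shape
(23, 3)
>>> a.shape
(23, 3, 23)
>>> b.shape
(3, 3, 3, 23)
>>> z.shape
(17, 3, 3, 3)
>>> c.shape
(17,)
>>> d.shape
(3, 3, 23)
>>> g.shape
(23, 3, 3, 17)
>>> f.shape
(3, 17, 3)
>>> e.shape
(17,)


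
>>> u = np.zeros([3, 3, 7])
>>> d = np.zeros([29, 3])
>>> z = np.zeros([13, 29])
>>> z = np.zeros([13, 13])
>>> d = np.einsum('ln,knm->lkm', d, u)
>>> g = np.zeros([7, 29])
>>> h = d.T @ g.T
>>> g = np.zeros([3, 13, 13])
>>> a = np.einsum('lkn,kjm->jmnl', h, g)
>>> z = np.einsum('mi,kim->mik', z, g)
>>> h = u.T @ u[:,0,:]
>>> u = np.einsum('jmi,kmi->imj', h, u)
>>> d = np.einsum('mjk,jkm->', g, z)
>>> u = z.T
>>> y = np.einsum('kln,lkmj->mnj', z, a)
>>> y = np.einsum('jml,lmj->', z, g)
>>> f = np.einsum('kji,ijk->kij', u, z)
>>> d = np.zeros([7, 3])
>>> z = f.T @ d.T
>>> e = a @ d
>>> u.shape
(3, 13, 13)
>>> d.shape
(7, 3)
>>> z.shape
(13, 13, 7)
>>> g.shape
(3, 13, 13)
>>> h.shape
(7, 3, 7)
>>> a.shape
(13, 13, 7, 7)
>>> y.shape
()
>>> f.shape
(3, 13, 13)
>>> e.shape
(13, 13, 7, 3)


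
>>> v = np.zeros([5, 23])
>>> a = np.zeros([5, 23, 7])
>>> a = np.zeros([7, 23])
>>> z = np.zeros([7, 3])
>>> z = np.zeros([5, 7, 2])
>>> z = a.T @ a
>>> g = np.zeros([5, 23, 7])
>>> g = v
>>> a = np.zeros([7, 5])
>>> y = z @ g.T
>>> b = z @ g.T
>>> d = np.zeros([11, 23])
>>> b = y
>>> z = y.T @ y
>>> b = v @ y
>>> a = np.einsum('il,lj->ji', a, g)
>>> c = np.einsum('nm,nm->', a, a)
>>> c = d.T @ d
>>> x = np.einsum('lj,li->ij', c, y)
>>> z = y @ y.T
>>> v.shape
(5, 23)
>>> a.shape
(23, 7)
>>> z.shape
(23, 23)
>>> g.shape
(5, 23)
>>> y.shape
(23, 5)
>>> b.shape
(5, 5)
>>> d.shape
(11, 23)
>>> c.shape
(23, 23)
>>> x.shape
(5, 23)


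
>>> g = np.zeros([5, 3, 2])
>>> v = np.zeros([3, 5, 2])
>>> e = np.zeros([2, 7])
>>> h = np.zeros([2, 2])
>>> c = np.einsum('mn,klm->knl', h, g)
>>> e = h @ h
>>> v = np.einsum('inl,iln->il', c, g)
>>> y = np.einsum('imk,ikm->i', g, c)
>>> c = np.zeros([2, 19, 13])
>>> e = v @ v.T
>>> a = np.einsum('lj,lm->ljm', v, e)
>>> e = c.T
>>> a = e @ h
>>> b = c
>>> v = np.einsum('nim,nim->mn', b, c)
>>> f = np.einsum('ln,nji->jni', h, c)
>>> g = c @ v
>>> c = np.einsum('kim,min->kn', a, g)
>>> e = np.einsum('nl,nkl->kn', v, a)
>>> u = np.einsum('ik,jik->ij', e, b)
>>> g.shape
(2, 19, 2)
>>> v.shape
(13, 2)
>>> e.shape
(19, 13)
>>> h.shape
(2, 2)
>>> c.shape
(13, 2)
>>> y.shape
(5,)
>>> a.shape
(13, 19, 2)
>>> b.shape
(2, 19, 13)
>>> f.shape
(19, 2, 13)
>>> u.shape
(19, 2)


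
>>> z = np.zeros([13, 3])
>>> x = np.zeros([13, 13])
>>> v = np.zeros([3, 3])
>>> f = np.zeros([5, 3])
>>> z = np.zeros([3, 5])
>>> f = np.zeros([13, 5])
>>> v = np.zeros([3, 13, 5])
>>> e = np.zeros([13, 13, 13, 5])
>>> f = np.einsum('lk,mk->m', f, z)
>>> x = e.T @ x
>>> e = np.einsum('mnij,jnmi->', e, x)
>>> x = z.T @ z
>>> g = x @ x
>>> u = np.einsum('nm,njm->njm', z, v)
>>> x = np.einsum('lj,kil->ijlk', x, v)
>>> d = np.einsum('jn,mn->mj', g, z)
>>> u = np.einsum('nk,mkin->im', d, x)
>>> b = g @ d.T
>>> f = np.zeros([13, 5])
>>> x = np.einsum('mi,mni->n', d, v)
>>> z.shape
(3, 5)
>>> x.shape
(13,)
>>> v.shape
(3, 13, 5)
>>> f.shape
(13, 5)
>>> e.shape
()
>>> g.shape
(5, 5)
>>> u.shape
(5, 13)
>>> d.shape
(3, 5)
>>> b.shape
(5, 3)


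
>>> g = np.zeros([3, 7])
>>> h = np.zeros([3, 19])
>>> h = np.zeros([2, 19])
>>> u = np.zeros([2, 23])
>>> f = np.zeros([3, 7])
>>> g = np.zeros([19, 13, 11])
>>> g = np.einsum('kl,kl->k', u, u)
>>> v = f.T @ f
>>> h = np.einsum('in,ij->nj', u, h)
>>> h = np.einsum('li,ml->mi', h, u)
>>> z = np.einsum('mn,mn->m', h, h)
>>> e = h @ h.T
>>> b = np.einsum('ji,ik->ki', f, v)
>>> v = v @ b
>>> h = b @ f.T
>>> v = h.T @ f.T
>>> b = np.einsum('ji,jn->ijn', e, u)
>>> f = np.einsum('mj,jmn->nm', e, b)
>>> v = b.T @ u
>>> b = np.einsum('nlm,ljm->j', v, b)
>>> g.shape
(2,)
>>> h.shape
(7, 3)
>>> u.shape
(2, 23)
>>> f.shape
(23, 2)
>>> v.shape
(23, 2, 23)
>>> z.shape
(2,)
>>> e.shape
(2, 2)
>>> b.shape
(2,)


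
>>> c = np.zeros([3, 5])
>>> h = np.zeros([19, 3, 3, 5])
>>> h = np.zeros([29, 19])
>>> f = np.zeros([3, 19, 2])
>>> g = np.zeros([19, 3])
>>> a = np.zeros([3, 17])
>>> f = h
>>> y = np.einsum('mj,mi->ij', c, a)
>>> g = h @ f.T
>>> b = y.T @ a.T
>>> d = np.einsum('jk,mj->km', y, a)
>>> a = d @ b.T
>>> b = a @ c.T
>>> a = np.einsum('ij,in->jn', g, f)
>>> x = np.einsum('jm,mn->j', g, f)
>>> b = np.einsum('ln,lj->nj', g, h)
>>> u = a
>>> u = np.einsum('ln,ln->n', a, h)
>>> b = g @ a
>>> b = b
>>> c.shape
(3, 5)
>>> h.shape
(29, 19)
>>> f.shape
(29, 19)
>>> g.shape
(29, 29)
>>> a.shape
(29, 19)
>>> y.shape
(17, 5)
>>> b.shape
(29, 19)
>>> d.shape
(5, 3)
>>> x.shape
(29,)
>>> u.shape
(19,)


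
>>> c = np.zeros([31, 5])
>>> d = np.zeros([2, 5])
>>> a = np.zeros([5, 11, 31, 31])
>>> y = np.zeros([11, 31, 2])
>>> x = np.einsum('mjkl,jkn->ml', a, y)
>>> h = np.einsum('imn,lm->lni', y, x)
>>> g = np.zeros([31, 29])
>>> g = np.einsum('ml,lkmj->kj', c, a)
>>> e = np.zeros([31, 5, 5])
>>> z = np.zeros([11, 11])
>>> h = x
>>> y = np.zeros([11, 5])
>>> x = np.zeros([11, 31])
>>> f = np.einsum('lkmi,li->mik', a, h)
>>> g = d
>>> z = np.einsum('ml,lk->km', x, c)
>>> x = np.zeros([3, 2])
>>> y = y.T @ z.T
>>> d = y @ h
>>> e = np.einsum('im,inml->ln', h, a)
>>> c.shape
(31, 5)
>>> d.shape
(5, 31)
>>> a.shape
(5, 11, 31, 31)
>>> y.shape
(5, 5)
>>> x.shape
(3, 2)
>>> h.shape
(5, 31)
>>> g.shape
(2, 5)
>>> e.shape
(31, 11)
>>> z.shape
(5, 11)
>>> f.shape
(31, 31, 11)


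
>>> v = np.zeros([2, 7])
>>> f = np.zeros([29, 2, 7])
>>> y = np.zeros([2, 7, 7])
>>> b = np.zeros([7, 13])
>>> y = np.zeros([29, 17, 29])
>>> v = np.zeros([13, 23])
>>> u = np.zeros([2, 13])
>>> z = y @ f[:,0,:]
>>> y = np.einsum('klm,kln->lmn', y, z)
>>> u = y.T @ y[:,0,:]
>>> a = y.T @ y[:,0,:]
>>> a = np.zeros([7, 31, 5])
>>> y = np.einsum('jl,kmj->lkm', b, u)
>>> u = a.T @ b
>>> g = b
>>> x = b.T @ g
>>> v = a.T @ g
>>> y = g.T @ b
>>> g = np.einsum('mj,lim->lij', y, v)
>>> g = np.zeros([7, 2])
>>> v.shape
(5, 31, 13)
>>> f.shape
(29, 2, 7)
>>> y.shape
(13, 13)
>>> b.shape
(7, 13)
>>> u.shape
(5, 31, 13)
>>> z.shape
(29, 17, 7)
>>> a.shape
(7, 31, 5)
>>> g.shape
(7, 2)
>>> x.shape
(13, 13)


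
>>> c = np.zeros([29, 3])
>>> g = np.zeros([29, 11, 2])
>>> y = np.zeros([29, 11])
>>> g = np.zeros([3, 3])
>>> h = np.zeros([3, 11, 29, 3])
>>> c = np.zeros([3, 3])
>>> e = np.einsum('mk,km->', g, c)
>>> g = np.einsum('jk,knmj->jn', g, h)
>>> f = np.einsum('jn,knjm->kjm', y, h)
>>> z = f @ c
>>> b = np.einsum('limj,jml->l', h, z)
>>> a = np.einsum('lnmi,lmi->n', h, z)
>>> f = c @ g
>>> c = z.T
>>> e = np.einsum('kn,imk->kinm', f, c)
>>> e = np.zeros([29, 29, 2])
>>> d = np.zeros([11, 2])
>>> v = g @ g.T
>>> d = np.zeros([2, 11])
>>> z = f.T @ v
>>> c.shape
(3, 29, 3)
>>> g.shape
(3, 11)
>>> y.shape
(29, 11)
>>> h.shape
(3, 11, 29, 3)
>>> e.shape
(29, 29, 2)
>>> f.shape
(3, 11)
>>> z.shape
(11, 3)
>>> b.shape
(3,)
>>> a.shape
(11,)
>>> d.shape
(2, 11)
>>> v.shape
(3, 3)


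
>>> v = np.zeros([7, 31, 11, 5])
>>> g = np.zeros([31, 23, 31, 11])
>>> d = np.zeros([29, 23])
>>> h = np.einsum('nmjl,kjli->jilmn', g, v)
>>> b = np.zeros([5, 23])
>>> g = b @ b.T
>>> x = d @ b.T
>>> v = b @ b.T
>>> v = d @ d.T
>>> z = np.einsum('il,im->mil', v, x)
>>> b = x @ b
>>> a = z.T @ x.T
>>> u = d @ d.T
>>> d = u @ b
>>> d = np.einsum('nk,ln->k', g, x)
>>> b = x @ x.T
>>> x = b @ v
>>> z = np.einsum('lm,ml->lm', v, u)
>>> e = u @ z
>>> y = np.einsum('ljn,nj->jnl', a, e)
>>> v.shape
(29, 29)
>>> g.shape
(5, 5)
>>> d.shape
(5,)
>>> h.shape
(31, 5, 11, 23, 31)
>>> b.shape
(29, 29)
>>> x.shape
(29, 29)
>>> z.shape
(29, 29)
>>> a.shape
(29, 29, 29)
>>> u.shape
(29, 29)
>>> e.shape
(29, 29)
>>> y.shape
(29, 29, 29)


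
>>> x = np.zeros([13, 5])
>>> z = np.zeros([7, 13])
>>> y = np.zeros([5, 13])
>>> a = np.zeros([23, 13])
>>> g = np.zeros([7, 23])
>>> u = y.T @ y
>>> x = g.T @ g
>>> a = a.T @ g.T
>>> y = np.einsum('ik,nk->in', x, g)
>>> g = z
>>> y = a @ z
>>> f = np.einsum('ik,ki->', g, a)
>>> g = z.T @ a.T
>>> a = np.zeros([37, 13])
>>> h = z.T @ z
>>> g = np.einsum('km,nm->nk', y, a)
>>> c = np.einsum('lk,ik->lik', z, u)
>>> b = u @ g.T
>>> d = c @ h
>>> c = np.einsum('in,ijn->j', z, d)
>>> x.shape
(23, 23)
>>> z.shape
(7, 13)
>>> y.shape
(13, 13)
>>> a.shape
(37, 13)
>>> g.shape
(37, 13)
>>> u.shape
(13, 13)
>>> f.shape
()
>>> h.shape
(13, 13)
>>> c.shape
(13,)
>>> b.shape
(13, 37)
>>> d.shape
(7, 13, 13)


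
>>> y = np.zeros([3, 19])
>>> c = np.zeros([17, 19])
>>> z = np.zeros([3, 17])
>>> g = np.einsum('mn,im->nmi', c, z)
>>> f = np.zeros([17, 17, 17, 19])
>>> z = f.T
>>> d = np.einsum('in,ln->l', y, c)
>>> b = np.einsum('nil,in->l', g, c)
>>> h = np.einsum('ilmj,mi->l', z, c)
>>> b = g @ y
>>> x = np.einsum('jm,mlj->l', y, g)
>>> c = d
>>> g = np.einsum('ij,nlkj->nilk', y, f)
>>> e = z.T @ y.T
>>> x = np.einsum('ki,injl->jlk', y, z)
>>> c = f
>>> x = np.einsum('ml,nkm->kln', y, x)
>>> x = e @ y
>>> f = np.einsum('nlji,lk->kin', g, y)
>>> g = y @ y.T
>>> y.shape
(3, 19)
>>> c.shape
(17, 17, 17, 19)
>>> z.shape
(19, 17, 17, 17)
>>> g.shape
(3, 3)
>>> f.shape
(19, 17, 17)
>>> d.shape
(17,)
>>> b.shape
(19, 17, 19)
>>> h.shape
(17,)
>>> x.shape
(17, 17, 17, 19)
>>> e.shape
(17, 17, 17, 3)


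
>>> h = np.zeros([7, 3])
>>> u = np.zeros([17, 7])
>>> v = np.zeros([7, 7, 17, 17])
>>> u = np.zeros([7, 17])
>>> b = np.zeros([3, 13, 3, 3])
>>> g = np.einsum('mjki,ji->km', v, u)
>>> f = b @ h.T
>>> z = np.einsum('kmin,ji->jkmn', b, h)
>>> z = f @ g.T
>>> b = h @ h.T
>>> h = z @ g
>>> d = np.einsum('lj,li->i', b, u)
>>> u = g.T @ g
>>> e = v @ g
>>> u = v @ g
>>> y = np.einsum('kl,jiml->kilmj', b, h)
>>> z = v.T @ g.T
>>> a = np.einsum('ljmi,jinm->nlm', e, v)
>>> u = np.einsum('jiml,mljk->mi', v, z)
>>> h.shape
(3, 13, 3, 7)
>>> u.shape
(17, 7)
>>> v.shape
(7, 7, 17, 17)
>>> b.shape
(7, 7)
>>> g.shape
(17, 7)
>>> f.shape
(3, 13, 3, 7)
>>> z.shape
(17, 17, 7, 17)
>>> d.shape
(17,)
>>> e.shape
(7, 7, 17, 7)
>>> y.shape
(7, 13, 7, 3, 3)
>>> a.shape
(17, 7, 17)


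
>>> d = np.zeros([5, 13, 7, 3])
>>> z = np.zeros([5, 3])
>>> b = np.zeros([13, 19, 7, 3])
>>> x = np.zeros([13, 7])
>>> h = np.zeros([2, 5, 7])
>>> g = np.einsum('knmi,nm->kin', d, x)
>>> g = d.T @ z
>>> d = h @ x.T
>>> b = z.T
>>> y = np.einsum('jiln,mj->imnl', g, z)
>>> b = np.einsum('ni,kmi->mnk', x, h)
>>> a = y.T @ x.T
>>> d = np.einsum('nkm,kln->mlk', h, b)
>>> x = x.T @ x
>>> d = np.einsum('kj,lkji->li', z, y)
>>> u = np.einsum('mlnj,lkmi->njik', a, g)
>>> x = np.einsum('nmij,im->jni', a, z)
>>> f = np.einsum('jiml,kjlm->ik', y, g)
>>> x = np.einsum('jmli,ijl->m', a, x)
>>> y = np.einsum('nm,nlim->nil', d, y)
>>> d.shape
(7, 13)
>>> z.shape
(5, 3)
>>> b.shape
(5, 13, 2)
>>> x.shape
(3,)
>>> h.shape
(2, 5, 7)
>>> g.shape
(3, 7, 13, 3)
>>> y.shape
(7, 3, 5)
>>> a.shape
(13, 3, 5, 13)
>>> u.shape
(5, 13, 3, 7)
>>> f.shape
(5, 3)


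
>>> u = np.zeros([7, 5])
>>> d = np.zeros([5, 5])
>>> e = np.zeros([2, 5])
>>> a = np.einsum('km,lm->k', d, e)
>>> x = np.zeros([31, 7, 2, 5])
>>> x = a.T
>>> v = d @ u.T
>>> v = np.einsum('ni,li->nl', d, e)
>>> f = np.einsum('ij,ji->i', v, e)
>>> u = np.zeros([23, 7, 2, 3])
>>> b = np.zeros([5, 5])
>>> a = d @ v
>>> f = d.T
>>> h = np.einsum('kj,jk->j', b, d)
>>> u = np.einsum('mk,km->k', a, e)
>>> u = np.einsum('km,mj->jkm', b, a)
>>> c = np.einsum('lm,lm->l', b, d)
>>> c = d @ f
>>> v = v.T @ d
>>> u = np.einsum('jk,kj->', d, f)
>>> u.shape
()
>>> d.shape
(5, 5)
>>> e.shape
(2, 5)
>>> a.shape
(5, 2)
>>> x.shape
(5,)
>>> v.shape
(2, 5)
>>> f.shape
(5, 5)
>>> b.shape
(5, 5)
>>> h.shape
(5,)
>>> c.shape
(5, 5)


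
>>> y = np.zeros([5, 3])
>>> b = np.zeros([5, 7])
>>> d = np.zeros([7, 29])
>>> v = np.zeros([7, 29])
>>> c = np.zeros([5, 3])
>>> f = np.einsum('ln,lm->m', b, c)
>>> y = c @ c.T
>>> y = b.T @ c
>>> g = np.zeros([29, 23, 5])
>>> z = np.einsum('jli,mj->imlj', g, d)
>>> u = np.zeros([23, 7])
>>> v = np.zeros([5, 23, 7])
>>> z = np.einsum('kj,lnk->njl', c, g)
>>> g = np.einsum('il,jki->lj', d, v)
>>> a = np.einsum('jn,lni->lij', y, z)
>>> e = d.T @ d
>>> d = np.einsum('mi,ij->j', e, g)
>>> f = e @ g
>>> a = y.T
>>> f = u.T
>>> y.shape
(7, 3)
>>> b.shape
(5, 7)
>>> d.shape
(5,)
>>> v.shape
(5, 23, 7)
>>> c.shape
(5, 3)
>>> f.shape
(7, 23)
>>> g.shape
(29, 5)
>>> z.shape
(23, 3, 29)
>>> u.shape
(23, 7)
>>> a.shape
(3, 7)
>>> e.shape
(29, 29)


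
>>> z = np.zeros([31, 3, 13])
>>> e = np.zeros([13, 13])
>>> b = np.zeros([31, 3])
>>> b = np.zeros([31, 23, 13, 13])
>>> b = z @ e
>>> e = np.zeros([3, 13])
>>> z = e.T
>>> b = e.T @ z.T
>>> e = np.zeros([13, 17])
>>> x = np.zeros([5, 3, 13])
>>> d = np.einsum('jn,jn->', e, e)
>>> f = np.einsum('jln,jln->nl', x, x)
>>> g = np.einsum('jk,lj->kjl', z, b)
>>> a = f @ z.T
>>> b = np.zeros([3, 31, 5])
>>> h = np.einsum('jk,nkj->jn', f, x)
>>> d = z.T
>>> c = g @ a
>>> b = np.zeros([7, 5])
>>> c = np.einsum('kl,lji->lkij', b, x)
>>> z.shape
(13, 3)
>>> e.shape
(13, 17)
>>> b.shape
(7, 5)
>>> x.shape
(5, 3, 13)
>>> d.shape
(3, 13)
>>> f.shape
(13, 3)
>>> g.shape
(3, 13, 13)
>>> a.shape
(13, 13)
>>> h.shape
(13, 5)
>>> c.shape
(5, 7, 13, 3)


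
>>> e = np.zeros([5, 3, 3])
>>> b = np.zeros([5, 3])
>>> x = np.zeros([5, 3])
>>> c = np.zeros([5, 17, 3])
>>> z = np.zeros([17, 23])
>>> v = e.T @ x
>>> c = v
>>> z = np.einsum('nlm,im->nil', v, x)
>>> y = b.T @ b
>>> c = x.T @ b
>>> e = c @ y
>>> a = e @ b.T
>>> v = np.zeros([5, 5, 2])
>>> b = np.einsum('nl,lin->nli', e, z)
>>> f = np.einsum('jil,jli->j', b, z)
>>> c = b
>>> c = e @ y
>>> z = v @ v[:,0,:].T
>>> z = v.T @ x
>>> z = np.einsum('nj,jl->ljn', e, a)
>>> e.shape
(3, 3)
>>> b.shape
(3, 3, 5)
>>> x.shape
(5, 3)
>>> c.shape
(3, 3)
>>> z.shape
(5, 3, 3)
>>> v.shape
(5, 5, 2)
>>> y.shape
(3, 3)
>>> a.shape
(3, 5)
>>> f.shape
(3,)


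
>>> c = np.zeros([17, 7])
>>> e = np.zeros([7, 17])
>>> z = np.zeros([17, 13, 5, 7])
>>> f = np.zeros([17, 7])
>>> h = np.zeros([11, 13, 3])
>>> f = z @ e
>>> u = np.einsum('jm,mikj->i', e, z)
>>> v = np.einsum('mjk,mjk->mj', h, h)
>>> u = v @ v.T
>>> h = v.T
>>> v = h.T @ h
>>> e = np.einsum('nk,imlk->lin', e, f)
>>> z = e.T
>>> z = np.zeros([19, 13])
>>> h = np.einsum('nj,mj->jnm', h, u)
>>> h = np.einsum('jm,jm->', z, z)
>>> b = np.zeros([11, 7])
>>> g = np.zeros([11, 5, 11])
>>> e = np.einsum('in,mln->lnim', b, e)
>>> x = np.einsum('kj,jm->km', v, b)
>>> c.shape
(17, 7)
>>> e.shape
(17, 7, 11, 5)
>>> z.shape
(19, 13)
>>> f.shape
(17, 13, 5, 17)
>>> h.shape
()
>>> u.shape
(11, 11)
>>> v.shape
(11, 11)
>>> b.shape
(11, 7)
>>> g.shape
(11, 5, 11)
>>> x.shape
(11, 7)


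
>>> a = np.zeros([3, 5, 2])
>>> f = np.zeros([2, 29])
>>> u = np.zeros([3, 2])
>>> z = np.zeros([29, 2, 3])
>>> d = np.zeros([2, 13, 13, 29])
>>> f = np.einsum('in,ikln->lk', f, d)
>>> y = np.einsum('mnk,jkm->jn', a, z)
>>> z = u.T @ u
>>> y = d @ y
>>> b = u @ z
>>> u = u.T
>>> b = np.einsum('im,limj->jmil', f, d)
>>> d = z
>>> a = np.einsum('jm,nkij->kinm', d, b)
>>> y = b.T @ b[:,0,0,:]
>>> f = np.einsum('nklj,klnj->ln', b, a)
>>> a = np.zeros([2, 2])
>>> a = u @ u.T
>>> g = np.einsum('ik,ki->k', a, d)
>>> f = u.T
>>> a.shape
(2, 2)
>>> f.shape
(3, 2)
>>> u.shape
(2, 3)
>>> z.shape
(2, 2)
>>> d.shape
(2, 2)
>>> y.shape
(2, 13, 13, 2)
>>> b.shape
(29, 13, 13, 2)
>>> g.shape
(2,)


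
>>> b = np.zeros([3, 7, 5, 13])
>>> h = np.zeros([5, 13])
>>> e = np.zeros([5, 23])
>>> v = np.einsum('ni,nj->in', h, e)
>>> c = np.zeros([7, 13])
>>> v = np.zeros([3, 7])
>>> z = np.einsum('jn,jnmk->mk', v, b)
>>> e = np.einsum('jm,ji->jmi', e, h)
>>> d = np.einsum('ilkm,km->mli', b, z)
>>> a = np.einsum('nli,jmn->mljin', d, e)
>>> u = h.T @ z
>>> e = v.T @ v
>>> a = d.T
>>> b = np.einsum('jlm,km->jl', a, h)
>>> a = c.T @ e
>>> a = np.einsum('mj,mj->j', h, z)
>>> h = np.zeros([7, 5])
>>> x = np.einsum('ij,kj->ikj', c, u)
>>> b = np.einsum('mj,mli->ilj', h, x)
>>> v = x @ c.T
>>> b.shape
(13, 13, 5)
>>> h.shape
(7, 5)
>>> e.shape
(7, 7)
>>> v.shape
(7, 13, 7)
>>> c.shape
(7, 13)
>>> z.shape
(5, 13)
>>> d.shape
(13, 7, 3)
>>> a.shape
(13,)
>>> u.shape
(13, 13)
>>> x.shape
(7, 13, 13)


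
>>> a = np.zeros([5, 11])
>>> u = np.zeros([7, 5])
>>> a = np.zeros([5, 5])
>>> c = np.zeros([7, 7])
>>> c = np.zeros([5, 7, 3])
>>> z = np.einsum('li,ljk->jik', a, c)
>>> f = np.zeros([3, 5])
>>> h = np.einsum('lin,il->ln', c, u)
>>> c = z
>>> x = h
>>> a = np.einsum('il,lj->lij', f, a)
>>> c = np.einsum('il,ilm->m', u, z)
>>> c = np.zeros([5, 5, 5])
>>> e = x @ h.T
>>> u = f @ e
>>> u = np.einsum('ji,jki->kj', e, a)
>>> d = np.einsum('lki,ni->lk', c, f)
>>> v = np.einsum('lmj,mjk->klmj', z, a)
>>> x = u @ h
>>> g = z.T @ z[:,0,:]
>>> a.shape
(5, 3, 5)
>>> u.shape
(3, 5)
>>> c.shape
(5, 5, 5)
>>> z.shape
(7, 5, 3)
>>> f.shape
(3, 5)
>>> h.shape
(5, 3)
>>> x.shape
(3, 3)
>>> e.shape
(5, 5)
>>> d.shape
(5, 5)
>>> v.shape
(5, 7, 5, 3)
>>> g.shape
(3, 5, 3)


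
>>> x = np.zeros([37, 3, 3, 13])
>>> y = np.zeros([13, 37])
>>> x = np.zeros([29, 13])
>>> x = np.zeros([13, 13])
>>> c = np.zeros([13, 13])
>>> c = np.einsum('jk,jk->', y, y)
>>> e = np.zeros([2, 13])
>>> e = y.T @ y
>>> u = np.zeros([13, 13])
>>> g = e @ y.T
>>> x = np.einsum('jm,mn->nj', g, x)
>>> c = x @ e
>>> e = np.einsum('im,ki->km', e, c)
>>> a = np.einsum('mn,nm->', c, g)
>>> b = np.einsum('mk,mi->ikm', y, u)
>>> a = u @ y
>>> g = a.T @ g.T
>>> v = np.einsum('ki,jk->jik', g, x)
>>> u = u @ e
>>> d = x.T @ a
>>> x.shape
(13, 37)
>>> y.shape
(13, 37)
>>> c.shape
(13, 37)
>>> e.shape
(13, 37)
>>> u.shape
(13, 37)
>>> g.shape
(37, 37)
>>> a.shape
(13, 37)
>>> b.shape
(13, 37, 13)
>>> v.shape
(13, 37, 37)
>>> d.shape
(37, 37)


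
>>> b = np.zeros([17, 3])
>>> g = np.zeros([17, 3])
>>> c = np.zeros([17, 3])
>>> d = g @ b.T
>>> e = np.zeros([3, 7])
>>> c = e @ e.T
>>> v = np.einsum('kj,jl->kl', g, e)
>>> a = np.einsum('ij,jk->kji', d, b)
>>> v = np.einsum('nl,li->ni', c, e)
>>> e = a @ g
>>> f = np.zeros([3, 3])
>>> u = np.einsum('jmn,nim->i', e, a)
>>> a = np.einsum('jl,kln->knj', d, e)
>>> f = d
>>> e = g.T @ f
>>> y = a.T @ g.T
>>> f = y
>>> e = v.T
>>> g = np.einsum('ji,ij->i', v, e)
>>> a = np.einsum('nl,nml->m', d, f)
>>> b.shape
(17, 3)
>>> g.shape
(7,)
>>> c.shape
(3, 3)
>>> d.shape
(17, 17)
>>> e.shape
(7, 3)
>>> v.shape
(3, 7)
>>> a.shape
(3,)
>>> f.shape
(17, 3, 17)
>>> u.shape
(17,)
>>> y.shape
(17, 3, 17)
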